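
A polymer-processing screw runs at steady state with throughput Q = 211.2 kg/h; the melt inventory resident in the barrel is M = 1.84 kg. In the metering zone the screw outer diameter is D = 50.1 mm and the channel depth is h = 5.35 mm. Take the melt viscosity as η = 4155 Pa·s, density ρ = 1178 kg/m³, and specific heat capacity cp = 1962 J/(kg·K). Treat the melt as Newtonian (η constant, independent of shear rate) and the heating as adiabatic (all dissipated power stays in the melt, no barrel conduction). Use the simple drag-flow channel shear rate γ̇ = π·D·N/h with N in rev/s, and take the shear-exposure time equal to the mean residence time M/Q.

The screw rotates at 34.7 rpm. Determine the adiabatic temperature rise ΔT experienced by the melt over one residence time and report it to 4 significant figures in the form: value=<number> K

value=16.32 K

Convert throughput: Q = 211.2 kg/h = 211.2/3600 = 0.0586667 kg/s
Mean residence time: t_res = M/Q_s = 1.84 kg / 0.0586667 kg/s = 31.3636 s
Geometry in metres: D = 50.1 mm → 0.0501 m, h = 5.35 mm → 0.00535 m; screw speed N = 34.7 rpm = 0.578333 rev/s
γ̇ = π D N / h = (π)(0.0501)(0.578333) / 0.00535 = 17.0142 s⁻¹
ΔT = η·γ̇²·t_res/(ρ·cp) = [4155 × 17.0142² × 31.3636] / [1178 × 1962] = 16.3221 K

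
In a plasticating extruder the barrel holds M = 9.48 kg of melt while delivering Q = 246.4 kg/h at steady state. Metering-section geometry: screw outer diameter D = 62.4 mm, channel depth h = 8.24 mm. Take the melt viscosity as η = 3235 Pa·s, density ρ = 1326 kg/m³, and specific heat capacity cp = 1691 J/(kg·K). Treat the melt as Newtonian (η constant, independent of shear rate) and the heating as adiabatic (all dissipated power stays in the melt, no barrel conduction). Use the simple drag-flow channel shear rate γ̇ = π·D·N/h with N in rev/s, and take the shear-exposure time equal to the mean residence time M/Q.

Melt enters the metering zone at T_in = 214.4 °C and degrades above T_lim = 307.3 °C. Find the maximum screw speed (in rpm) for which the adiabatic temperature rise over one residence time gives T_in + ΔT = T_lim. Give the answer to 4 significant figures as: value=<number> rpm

Convert throughput: Q = 246.4 kg/h = 246.4/3600 = 0.0684444 kg/s
t_res = M / Q_s = 9.48 / 0.0684444 = 138.506 s
Convert to metres: D = 0.0624 m, h = 0.00824 m
ΔT_a = T_lim − T_in = 307.3 − 214.4 = 92.9 K
γ̇_max² = ΔT_a·ρ·cp / (η·t_res) = [92.9 × 1326 × 1691] / [3235 × 138.506] = 464.899 s⁻²
Take the square root: γ̇_max = √(464.899) = 21.5615 s⁻¹
Solve γ̇ = πDN/h for N: N_max = γ̇_max·h/(π·D) = 21.5615 × 0.00824 / (π × 0.0624) = 0.9063 rev/s = 54.378 rpm

value=54.38 rpm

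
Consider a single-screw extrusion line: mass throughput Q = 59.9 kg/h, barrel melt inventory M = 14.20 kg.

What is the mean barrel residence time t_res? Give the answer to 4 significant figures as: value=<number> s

value=853.4 s

Throughput in SI: Q_s = 59.9 kg/h ÷ 3600 s/h = 0.0166389 kg/s
t_res = M / Q_s = 14.20 ÷ 0.0166389 = 853.422 s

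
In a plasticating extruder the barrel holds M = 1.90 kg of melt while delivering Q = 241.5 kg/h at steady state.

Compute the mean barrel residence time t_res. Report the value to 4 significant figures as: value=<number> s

value=28.32 s

Q_s = Q / 3600 = 241.5 / 3600 = 0.0670833 kg/s
Mean residence time: t_res = M/Q_s = 1.90 kg / 0.0670833 kg/s = 28.323 s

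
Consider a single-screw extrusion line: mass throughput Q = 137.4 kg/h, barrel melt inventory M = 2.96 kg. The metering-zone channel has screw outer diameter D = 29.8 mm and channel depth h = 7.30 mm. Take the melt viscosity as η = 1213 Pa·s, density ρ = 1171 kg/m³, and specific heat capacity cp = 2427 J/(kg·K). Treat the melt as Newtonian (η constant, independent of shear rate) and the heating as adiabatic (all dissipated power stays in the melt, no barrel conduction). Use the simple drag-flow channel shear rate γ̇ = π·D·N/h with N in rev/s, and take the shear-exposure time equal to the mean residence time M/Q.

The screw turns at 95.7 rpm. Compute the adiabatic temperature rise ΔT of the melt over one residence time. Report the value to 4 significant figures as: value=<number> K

Convert throughput: Q = 137.4 kg/h = 137.4/3600 = 0.0381667 kg/s
t_res = M / Q_s = 2.96 / 0.0381667 = 77.5546 s
D = 29.8 mm = 0.0298 m;  h = 7.30 mm = 0.0073 m;  N = 95.7 rpm / 60 = 1.595 rev/s
γ̇ = π·D·N / h = π · 0.0298 · 1.595 / 0.0073 = 20.4552 s⁻¹
Adiabatic rise: ΔT = η γ̇² t_res / (ρ cp) = 1213·(20.4552)²·77.5546 / (1171·2427) = 13.85 K

value=13.85 K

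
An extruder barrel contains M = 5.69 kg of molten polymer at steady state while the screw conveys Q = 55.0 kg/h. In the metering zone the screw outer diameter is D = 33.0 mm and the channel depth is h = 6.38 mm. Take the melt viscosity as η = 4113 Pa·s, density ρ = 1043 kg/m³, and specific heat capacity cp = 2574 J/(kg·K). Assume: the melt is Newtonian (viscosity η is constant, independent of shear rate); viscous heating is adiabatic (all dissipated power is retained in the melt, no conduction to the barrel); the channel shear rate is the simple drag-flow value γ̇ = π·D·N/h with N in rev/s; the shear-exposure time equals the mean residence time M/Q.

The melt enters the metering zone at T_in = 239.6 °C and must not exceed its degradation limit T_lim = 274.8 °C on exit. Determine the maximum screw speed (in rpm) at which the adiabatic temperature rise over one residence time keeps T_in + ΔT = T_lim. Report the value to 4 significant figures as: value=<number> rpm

Convert throughput: Q = 55.0 kg/h = 55.0/3600 = 0.0152778 kg/s
Mean residence time: t_res = M/Q_s = 5.69 kg / 0.0152778 kg/s = 372.436 s
Convert to metres: D = 0.033 m, h = 0.00638 m
ΔT_a = T_lim − T_in = 274.8 − 239.6 = 35.2 K
γ̇_max² = ΔT_a·ρ·cp / (η·t_res) = [35.2 × 1043 × 2574] / [4113 × 372.436] = 61.6914 s⁻²
γ̇_max = √61.6914 = 7.85439 s⁻¹
Solve γ̇ = πDN/h for N: N_max = γ̇_max·h/(π·D) = 7.85439 × 0.00638 / (π × 0.033) = 0.483358 rev/s = 29.0015 rpm

value=29.00 rpm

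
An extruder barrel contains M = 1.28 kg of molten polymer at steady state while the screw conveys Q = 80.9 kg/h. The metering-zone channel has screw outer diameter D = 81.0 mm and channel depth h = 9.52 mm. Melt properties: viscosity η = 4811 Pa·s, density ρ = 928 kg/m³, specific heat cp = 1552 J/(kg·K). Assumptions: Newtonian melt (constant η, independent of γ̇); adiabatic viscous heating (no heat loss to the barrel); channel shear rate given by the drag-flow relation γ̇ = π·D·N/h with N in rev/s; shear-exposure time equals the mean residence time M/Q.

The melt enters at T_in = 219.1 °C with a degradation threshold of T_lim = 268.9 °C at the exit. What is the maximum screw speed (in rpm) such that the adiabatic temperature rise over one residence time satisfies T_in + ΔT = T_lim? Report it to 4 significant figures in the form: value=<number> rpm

value=36.32 rpm

Convert throughput: Q = 80.9 kg/h = 80.9/3600 = 0.0224722 kg/s
t_res = M / Q_s = 1.28 / 0.0224722 = 56.9592 s
Geometry in SI: D = 81.0 mm → 0.081 m, h = 9.52 mm → 0.00952 m
ΔT_a = T_lim − T_in = 268.9 − 219.1 = 49.8 K
Invert ΔT = ηγ̇²t_res/(ρcp) for γ̇: γ̇_max² = ΔT_a ρ cp / (η t_res) = 49.8·928·1552 / (4811·56.9592) = 261.74 s⁻²
Take the square root: γ̇_max = √(261.74) = 16.1784 s⁻¹
Solve γ̇ = πDN/h for N: N_max = γ̇_max·h/(π·D) = 16.1784 × 0.00952 / (π × 0.081) = 0.605253 rev/s = 36.3152 rpm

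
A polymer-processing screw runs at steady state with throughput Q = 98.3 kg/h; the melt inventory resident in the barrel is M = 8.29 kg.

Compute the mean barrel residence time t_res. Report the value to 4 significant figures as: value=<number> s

Convert throughput: Q = 98.3 kg/h = 98.3/3600 = 0.0273056 kg/s
t_res = M / Q_s = 8.29 / 0.0273056 = 303.601 s

value=303.6 s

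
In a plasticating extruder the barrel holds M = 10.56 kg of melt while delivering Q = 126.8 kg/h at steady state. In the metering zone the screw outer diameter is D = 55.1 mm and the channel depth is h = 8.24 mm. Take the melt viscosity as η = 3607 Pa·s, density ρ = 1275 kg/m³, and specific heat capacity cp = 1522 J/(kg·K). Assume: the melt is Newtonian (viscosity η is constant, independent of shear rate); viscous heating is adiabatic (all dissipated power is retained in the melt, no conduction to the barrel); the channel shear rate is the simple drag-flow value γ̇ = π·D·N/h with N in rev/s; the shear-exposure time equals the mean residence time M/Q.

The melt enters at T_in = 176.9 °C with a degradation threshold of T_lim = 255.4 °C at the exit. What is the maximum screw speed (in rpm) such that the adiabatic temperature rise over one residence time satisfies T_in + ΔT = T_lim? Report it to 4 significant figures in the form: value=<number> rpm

value=33.90 rpm

Throughput in SI: Q_s = 126.8 kg/h ÷ 3600 s/h = 0.0352222 kg/s
t_res = M / Q_s = 10.56 / 0.0352222 = 299.811 s
Convert to metres: D = 0.0551 m, h = 0.00824 m
ΔT_a = T_lim − T_in = 255.4 °C − 176.9 °C = 78.5 K
Invert ΔT = ηγ̇²t_res/(ρcp) for γ̇: γ̇_max² = ΔT_a ρ cp / (η t_res) = 78.5·1275·1522 / (3607·299.811) = 140.864 s⁻²
γ̇_max = sqrt(140.864) = 11.8686 s⁻¹
N_max = γ̇_max·h / (π·D) = 11.8686 · 0.00824 / (π · 0.0551) = 0.564971 rev/s = 33.8983 rpm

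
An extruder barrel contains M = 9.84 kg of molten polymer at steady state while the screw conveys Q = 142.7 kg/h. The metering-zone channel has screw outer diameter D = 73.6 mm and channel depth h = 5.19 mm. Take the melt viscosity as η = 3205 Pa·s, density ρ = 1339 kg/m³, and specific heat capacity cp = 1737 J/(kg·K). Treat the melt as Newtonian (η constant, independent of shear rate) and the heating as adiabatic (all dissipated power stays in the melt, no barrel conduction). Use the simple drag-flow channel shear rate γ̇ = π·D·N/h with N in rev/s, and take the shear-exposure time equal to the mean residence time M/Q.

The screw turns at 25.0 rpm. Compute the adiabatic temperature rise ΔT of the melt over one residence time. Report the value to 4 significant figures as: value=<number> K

Throughput in SI: Q_s = 142.7 kg/h ÷ 3600 s/h = 0.0396389 kg/s
t_res = M / Q_s = 9.84 ÷ 0.0396389 = 248.241 s
Convert to SI: D = 0.0736 m, h = 0.00519 m, N = 25.0/60 = 0.416667 rev/s
γ̇ = π D N / h = (π)(0.0736)(0.416667) / 0.00519 = 18.563 s⁻¹
ΔT = η·γ̇²·t_res / (ρ·cp) = 3205 · (18.563)² · 248.241 / (1339 · 1737) = 117.874 K

value=117.9 K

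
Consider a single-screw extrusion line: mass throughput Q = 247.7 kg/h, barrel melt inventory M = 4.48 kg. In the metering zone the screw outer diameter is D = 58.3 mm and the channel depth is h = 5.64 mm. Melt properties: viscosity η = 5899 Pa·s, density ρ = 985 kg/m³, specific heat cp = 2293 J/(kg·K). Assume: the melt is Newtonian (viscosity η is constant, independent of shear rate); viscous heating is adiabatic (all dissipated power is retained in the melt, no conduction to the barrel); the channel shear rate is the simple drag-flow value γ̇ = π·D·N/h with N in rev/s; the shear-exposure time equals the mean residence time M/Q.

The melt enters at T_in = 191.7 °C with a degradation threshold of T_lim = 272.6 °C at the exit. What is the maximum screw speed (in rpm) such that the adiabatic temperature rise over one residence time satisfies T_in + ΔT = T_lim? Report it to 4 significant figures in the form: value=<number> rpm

value=40.30 rpm

Throughput in SI: Q_s = 247.7 kg/h ÷ 3600 s/h = 0.0688056 kg/s
t_res = M / Q_s = 4.48 / 0.0688056 = 65.111 s
Geometry in SI: D = 58.3 mm → 0.0583 m, h = 5.64 mm → 0.00564 m
ΔT_a = T_lim − T_in = 272.6 °C − 191.7 °C = 80.9 K
γ̇_max² = ΔT_a·ρ·cp / (η·t_res) = [80.9 × 985 × 2293] / [5899 × 65.111] = 475.725 s⁻²
γ̇_max = √475.725 = 21.8111 s⁻¹
N_max = γ̇_max·h / (π·D) = 21.8111 · 0.00564 / (π · 0.0583) = 0.671643 rev/s = 40.2986 rpm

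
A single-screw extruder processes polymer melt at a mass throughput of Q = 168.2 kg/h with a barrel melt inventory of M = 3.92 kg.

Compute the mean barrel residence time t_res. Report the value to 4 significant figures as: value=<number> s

Q_s = Q / 3600 = 168.2 / 3600 = 0.0467222 kg/s
t_res = M / Q_s = 3.92 ÷ 0.0467222 = 83.9001 s

value=83.90 s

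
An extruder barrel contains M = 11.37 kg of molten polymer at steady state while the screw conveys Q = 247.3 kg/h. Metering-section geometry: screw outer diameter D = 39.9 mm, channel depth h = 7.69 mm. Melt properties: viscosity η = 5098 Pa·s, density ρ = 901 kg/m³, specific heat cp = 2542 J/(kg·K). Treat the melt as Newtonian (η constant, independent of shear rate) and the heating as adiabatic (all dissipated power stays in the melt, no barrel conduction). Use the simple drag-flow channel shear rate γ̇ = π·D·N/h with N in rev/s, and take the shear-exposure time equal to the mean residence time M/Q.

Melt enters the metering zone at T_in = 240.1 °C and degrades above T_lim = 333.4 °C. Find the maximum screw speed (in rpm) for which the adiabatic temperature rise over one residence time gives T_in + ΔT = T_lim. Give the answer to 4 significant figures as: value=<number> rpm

Throughput in SI: Q_s = 247.3 kg/h ÷ 3600 s/h = 0.0686944 kg/s
Mean residence time: t_res = M/Q_s = 11.37 kg / 0.0686944 kg/s = 165.516 s
Convert to metres: D = 0.0399 m, h = 0.00769 m
ΔT_a = T_lim − T_in = 333.4 − 240.1 = 93.3 K
γ̇_max² = ΔT_a·ρ·cp / (η·t_res) = [93.3 × 901 × 2542] / [5098 × 165.516] = 253.246 s⁻²
Take the square root: γ̇_max = √(253.246) = 15.9137 s⁻¹
Solve γ̇ = πDN/h for N: N_max = γ̇_max·h/(π·D) = 15.9137 × 0.00769 / (π × 0.0399) = 0.976282 rev/s = 58.5769 rpm

value=58.58 rpm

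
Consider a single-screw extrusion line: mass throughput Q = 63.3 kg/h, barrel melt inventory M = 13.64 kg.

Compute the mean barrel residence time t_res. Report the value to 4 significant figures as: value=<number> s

Q_s = Q / 3600 = 63.3 / 3600 = 0.0175833 kg/s
Mean residence time: t_res = M/Q_s = 13.64 kg / 0.0175833 kg/s = 775.735 s

value=775.7 s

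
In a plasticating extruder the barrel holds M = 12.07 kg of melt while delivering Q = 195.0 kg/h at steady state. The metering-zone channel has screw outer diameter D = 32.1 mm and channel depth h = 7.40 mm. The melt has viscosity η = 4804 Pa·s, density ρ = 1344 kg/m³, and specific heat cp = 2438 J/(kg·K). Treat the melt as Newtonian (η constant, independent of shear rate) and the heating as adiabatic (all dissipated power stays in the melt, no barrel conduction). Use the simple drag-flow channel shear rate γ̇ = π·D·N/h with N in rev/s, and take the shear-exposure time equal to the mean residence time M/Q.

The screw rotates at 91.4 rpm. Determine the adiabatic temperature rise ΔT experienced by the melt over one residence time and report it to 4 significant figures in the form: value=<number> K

Convert throughput: Q = 195.0 kg/h = 195.0/3600 = 0.0541667 kg/s
Mean residence time: t_res = M/Q_s = 12.07 kg / 0.0541667 kg/s = 222.831 s
D = 32.1 mm = 0.0321 m;  h = 7.40 mm = 0.0074 m;  N = 91.4 rpm / 60 = 1.52333 rev/s
γ̇ = π·D·N / h = π · 0.0321 · 1.52333 / 0.0074 = 20.7596 s⁻¹
Adiabatic rise: ΔT = η γ̇² t_res / (ρ cp) = 4804·(20.7596)²·222.831 / (1344·2438) = 140.793 K

value=140.8 K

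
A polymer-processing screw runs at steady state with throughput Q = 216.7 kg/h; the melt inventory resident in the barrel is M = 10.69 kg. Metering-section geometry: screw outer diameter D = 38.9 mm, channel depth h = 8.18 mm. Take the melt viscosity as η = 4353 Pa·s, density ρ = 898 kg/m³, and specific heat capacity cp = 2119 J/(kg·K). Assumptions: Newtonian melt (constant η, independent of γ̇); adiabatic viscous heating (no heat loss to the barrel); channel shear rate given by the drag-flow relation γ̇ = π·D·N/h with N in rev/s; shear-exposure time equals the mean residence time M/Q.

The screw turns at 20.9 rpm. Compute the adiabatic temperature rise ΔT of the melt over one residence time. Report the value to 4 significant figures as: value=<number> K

value=11.00 K

Q_s = Q / 3600 = 216.7 / 3600 = 0.0601944 kg/s
Mean residence time: t_res = M/Q_s = 10.69 kg / 0.0601944 kg/s = 177.591 s
Geometry in metres: D = 38.9 mm → 0.0389 m, h = 8.18 mm → 0.00818 m; screw speed N = 20.9 rpm = 0.348333 rev/s
γ̇ = π·D·N / h = π · 0.0389 · 0.348333 / 0.00818 = 5.20405 s⁻¹
ΔT = η·γ̇²·t_res/(ρ·cp) = [4353 × 5.20405² × 177.591] / [898 × 2119] = 11.0023 K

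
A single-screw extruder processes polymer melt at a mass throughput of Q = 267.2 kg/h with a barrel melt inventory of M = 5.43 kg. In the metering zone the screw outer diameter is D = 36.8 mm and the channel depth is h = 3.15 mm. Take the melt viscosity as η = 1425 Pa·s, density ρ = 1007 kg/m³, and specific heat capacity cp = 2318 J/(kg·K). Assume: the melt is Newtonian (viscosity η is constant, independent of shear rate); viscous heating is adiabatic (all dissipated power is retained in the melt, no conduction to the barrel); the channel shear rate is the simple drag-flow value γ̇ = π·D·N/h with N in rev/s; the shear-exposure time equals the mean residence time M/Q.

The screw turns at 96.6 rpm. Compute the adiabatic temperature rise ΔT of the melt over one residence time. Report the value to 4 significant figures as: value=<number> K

value=155.9 K

Throughput in SI: Q_s = 267.2 kg/h ÷ 3600 s/h = 0.0742222 kg/s
t_res = M / Q_s = 5.43 / 0.0742222 = 73.1587 s
Geometry in metres: D = 36.8 mm → 0.0368 m, h = 3.15 mm → 0.00315 m; screw speed N = 96.6 rpm = 1.61 rev/s
γ̇ = π·D·N / h = π · 0.0368 · 1.61 / 0.00315 = 59.0899 s⁻¹
ΔT = η·γ̇²·t_res / (ρ·cp) = 1425 · (59.0899)² · 73.1587 / (1007 · 2318) = 155.942 K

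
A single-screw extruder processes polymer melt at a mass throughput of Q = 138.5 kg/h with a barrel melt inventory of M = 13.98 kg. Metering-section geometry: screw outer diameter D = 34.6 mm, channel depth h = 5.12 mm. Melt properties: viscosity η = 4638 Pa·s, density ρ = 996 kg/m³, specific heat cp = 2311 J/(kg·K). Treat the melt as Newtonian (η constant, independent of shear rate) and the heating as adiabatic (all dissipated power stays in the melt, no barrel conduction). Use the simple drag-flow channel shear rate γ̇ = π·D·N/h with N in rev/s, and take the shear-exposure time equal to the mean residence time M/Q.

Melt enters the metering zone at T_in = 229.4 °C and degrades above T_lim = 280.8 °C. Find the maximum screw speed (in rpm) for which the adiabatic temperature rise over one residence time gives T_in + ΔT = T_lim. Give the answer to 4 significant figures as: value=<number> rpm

Q_s = Q / 3600 = 138.5 / 3600 = 0.0384722 kg/s
t_res = M / Q_s = 13.98 / 0.0384722 = 363.379 s
Geometry in SI: D = 34.6 mm → 0.0346 m, h = 5.12 mm → 0.00512 m
ΔT_a = T_lim − T_in = 280.8 − 229.4 = 51.4 K
Invert ΔT = ηγ̇²t_res/(ρcp) for γ̇: γ̇_max² = ΔT_a ρ cp / (η t_res) = 51.4·996·2311 / (4638·363.379) = 70.1991 s⁻²
Take the square root: γ̇_max = √(70.1991) = 8.37849 s⁻¹
N_max = γ̇_max·h / (π·D) = 8.37849 · 0.00512 / (π · 0.0346) = 0.394648 rev/s = 23.6789 rpm

value=23.68 rpm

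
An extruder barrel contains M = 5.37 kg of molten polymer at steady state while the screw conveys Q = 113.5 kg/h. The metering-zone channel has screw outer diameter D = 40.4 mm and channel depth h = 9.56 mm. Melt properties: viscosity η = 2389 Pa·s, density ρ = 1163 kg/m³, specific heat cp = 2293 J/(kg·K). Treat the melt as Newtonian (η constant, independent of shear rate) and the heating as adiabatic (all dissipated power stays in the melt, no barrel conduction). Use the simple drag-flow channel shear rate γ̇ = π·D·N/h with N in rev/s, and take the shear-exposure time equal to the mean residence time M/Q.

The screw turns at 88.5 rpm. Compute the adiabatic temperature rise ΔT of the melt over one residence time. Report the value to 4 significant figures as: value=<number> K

Throughput in SI: Q_s = 113.5 kg/h ÷ 3600 s/h = 0.0315278 kg/s
t_res = M / Q_s = 5.37 / 0.0315278 = 170.326 s
Convert to SI: D = 0.0404 m, h = 0.00956 m, N = 88.5/60 = 1.475 rev/s
γ̇ = π·D·N / h = π · 0.0404 · 1.475 / 0.00956 = 19.5824 s⁻¹
ΔT = η·γ̇²·t_res / (ρ·cp) = 2389 · (19.5824)² · 170.326 / (1163 · 2293) = 58.5119 K

value=58.51 K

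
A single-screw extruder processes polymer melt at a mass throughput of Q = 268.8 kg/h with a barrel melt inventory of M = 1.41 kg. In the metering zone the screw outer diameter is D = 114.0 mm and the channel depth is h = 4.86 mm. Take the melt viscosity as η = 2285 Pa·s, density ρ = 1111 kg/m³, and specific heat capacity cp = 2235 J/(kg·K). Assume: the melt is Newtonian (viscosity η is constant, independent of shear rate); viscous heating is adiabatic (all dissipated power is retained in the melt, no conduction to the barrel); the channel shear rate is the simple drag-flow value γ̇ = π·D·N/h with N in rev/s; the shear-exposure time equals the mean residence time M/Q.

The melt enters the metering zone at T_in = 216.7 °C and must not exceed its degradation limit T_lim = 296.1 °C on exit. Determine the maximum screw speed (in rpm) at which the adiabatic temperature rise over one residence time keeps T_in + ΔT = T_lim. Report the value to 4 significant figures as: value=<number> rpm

value=55.04 rpm

Convert throughput: Q = 268.8 kg/h = 268.8/3600 = 0.0746667 kg/s
t_res = M / Q_s = 1.41 / 0.0746667 = 18.8839 s
D = 114.0 mm = 0.114 m;  h = 4.86 mm = 0.00486 m
ΔT_a = T_lim − T_in = 296.1 − 216.7 = 79.4 K
Invert ΔT = ηγ̇²t_res/(ρcp) for γ̇: γ̇_max² = ΔT_a ρ cp / (η t_res) = 79.4·1111·2235 / (2285·18.8839) = 4569.13 s⁻²
γ̇_max = sqrt(4569.13) = 67.5953 s⁻¹
Solve γ̇ = πDN/h for N: N_max = γ̇_max·h/(π·D) = 67.5953 × 0.00486 / (π × 0.114) = 0.917272 rev/s = 55.0363 rpm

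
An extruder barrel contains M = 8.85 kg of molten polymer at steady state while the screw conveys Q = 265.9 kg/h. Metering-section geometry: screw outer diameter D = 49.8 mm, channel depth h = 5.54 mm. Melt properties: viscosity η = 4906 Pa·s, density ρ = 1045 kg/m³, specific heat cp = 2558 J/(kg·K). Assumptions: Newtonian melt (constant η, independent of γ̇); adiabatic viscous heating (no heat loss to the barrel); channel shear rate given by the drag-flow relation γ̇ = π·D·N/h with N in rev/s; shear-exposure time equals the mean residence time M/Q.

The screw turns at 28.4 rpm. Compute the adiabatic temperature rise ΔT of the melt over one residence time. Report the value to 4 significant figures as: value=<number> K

value=39.29 K

Throughput in SI: Q_s = 265.9 kg/h ÷ 3600 s/h = 0.0738611 kg/s
Mean residence time: t_res = M/Q_s = 8.85 kg / 0.0738611 kg/s = 119.819 s
D = 49.8 mm = 0.0498 m;  h = 5.54 mm = 0.00554 m;  N = 28.4 rpm / 60 = 0.473333 rev/s
Shear rate: γ̇ = πDN/h = π·0.0498·0.473333/0.00554 = 13.3671 s⁻¹
ΔT = η·γ̇²·t_res / (ρ·cp) = 4906 · (13.3671)² · 119.819 / (1045 · 2558) = 39.2926 K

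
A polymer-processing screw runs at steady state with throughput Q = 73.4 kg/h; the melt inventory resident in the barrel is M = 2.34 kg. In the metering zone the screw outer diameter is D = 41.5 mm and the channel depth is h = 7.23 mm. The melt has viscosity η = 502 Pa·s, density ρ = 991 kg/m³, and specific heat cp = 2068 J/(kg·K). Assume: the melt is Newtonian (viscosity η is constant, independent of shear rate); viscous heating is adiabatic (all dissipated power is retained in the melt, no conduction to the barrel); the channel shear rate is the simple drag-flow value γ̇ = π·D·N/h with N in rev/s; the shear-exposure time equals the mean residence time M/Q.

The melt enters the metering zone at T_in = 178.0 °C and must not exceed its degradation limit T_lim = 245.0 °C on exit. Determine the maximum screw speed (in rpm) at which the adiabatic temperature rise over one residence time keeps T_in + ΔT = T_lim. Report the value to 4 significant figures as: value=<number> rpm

value=162.4 rpm

Throughput in SI: Q_s = 73.4 kg/h ÷ 3600 s/h = 0.0203889 kg/s
t_res = M / Q_s = 2.34 / 0.0203889 = 114.768 s
Geometry in SI: D = 41.5 mm → 0.0415 m, h = 7.23 mm → 0.00723 m
Allowable rise: ΔT_a = T_lim − T_in = 245.0 − 178.0 = 67 K
Invert ΔT = ηγ̇²t_res/(ρcp) for γ̇: γ̇_max² = ΔT_a ρ cp / (η t_res) = 67·991·2068 / (502·114.768) = 2383.27 s⁻²
γ̇_max = √2383.27 = 48.8187 s⁻¹
N_max = γ̇_max h / (πD) = 48.8187·0.00723/(π·0.0415) = 2.70724 rev/s → ×60 = 162.434 rpm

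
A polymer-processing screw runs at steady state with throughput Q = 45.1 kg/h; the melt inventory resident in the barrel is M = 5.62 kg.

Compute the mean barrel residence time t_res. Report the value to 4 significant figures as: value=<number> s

Convert throughput: Q = 45.1 kg/h = 45.1/3600 = 0.0125278 kg/s
Mean residence time: t_res = M/Q_s = 5.62 kg / 0.0125278 kg/s = 448.603 s

value=448.6 s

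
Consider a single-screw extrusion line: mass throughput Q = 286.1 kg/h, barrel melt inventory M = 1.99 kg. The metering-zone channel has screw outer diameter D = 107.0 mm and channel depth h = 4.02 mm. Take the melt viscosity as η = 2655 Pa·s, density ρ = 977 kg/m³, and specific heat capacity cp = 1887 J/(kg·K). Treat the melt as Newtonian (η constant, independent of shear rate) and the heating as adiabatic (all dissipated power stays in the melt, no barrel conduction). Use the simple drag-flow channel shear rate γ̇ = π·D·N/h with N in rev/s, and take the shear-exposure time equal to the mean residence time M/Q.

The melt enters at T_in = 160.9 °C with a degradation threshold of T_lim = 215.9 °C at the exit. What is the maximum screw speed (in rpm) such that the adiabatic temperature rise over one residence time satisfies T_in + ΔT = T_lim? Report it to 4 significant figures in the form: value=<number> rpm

Q_s = Q / 3600 = 286.1 / 3600 = 0.0794722 kg/s
Mean residence time: t_res = M/Q_s = 1.99 kg / 0.0794722 kg/s = 25.0402 s
Convert to metres: D = 0.107 m, h = 0.00402 m
Allowable rise: ΔT_a = T_lim − T_in = 215.9 − 160.9 = 55 K
γ̇_max² = ΔT_a·ρ·cp/(η·t_res) = 55·977·1887/(2655·25.0402) = 1525.2 s⁻²
Take the square root: γ̇_max = √(1525.2) = 39.0538 s⁻¹
Solve γ̇ = πDN/h for N: N_max = γ̇_max·h/(π·D) = 39.0538 × 0.00402 / (π × 0.107) = 0.467042 rev/s = 28.0225 rpm

value=28.02 rpm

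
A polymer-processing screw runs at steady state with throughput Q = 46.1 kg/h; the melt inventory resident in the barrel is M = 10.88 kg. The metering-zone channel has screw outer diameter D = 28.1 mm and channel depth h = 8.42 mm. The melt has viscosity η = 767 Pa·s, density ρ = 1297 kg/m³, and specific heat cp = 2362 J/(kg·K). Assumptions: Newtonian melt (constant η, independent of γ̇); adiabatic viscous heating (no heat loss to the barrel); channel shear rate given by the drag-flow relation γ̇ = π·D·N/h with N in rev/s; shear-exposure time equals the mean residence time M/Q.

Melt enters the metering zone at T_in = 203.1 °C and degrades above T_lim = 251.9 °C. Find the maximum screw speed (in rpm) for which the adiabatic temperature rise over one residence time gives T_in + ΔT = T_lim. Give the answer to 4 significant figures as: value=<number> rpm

Q_s = Q / 3600 = 46.1 / 3600 = 0.0128056 kg/s
Mean residence time: t_res = M/Q_s = 10.88 kg / 0.0128056 kg/s = 849.631 s
Geometry in SI: D = 28.1 mm → 0.0281 m, h = 8.42 mm → 0.00842 m
ΔT_a = T_lim − T_in = 251.9 °C − 203.1 °C = 48.8 K
γ̇_max² = ΔT_a·ρ·cp / (η·t_res) = [48.8 × 1297 × 2362] / [767 × 849.631] = 229.411 s⁻²
γ̇_max = √229.411 = 15.1463 s⁻¹
N_max = γ̇_max·h / (π·D) = 15.1463 · 0.00842 / (π · 0.0281) = 1.44465 rev/s = 86.679 rpm

value=86.68 rpm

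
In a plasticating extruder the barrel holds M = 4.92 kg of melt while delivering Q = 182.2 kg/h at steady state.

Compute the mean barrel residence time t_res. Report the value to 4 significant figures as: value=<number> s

value=97.21 s

Throughput in SI: Q_s = 182.2 kg/h ÷ 3600 s/h = 0.0506111 kg/s
t_res = M / Q_s = 4.92 ÷ 0.0506111 = 97.2119 s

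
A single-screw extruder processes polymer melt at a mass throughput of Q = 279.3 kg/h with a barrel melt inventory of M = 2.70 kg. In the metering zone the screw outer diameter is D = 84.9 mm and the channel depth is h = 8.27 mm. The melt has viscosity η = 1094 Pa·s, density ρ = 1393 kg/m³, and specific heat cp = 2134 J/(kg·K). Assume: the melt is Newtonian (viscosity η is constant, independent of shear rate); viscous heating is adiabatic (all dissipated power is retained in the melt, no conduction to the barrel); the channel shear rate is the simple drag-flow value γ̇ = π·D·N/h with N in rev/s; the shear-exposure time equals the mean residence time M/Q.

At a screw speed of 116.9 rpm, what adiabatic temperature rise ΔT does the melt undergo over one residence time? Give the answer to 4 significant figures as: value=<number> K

value=50.57 K

Convert throughput: Q = 279.3 kg/h = 279.3/3600 = 0.0775833 kg/s
t_res = M / Q_s = 2.70 / 0.0775833 = 34.8013 s
Geometry in metres: D = 84.9 mm → 0.0849 m, h = 8.27 mm → 0.00827 m; screw speed N = 116.9 rpm = 1.94833 rev/s
γ̇ = π·D·N / h = π · 0.0849 · 1.94833 / 0.00827 = 62.837 s⁻¹
Adiabatic rise: ΔT = η γ̇² t_res / (ρ cp) = 1094·(62.837)²·34.8013 / (1393·2134) = 50.5706 K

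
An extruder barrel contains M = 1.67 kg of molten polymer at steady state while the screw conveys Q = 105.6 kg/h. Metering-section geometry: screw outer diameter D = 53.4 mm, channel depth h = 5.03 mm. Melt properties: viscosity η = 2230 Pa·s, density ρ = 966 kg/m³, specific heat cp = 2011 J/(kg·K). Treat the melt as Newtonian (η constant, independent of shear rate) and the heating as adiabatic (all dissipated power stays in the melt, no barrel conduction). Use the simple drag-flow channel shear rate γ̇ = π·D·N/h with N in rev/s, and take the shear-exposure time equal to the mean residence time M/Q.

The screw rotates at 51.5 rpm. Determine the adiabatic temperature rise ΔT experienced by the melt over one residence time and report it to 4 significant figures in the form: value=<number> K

value=53.56 K

Throughput in SI: Q_s = 105.6 kg/h ÷ 3600 s/h = 0.0293333 kg/s
t_res = M / Q_s = 1.67 / 0.0293333 = 56.9318 s
Geometry in metres: D = 53.4 mm → 0.0534 m, h = 5.03 mm → 0.00503 m; screw speed N = 51.5 rpm = 0.858333 rev/s
γ̇ = π·D·N / h = π · 0.0534 · 0.858333 / 0.00503 = 28.6272 s⁻¹
ΔT = η·γ̇²·t_res / (ρ·cp) = 2230 · (28.6272)² · 56.9318 / (966 · 2011) = 53.5586 K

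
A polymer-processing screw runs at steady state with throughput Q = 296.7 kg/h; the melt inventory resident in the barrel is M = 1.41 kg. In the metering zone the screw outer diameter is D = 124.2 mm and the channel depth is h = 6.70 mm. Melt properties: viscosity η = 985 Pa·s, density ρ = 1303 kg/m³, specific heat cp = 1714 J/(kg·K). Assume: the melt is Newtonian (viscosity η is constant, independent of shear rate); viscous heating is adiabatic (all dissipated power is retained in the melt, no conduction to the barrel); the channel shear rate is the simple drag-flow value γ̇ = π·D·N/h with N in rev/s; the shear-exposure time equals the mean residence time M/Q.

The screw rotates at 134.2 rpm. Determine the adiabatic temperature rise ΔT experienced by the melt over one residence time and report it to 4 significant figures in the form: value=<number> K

Throughput in SI: Q_s = 296.7 kg/h ÷ 3600 s/h = 0.0824167 kg/s
t_res = M / Q_s = 1.41 / 0.0824167 = 17.1082 s
Geometry in metres: D = 124.2 mm → 0.1242 m, h = 6.70 mm → 0.0067 m; screw speed N = 134.2 rpm = 2.23667 rev/s
Shear rate: γ̇ = πDN/h = π·0.1242·2.23667/0.0067 = 130.256 s⁻¹
Adiabatic rise: ΔT = η γ̇² t_res / (ρ cp) = 985·(130.256)²·17.1082 / (1303·1714) = 128.021 K

value=128.0 K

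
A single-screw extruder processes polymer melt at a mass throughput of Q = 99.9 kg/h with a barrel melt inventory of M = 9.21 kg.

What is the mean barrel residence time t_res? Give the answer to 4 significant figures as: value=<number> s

Q_s = Q / 3600 = 99.9 / 3600 = 0.02775 kg/s
t_res = M / Q_s = 9.21 / 0.02775 = 331.892 s

value=331.9 s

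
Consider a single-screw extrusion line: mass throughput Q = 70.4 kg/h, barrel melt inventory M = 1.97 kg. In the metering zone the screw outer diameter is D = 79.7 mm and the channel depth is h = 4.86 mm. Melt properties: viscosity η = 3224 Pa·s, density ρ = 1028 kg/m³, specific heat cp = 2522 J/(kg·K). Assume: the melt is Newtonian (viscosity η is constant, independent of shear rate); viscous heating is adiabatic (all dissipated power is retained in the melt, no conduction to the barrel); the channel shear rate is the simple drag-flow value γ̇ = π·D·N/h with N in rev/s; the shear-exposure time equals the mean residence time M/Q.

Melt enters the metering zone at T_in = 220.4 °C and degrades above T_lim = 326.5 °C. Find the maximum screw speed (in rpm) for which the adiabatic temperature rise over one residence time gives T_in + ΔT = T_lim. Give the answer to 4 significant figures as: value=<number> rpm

value=33.89 rpm

Convert throughput: Q = 70.4 kg/h = 70.4/3600 = 0.0195556 kg/s
Mean residence time: t_res = M/Q_s = 1.97 kg / 0.0195556 kg/s = 100.739 s
Convert to metres: D = 0.0797 m, h = 0.00486 m
ΔT_a = T_lim − T_in = 326.5 − 220.4 = 106.1 K
γ̇_max² = ΔT_a·ρ·cp/(η·t_res) = 106.1·1028·2522/(3224·100.739) = 846.959 s⁻²
γ̇_max = √846.959 = 29.1026 s⁻¹
Solve γ̇ = πDN/h for N: N_max = γ̇_max·h/(π·D) = 29.1026 × 0.00486 / (π × 0.0797) = 0.564884 rev/s = 33.893 rpm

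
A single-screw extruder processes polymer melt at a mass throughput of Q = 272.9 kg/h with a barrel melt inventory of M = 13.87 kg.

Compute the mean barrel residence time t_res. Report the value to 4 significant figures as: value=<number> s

value=183.0 s

Convert throughput: Q = 272.9 kg/h = 272.9/3600 = 0.0758056 kg/s
Mean residence time: t_res = M/Q_s = 13.87 kg / 0.0758056 kg/s = 182.968 s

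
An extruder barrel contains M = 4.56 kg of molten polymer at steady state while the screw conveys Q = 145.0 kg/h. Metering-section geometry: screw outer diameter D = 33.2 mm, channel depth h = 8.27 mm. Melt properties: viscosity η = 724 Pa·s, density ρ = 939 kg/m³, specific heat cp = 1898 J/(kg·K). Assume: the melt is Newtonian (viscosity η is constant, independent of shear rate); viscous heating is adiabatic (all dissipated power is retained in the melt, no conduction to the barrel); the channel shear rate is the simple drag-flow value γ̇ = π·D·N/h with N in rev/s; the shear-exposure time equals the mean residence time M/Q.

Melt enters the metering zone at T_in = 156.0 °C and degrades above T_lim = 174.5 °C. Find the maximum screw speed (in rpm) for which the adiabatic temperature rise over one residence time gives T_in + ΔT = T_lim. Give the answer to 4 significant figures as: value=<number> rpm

Q_s = Q / 3600 = 145.0 / 3600 = 0.0402778 kg/s
t_res = M / Q_s = 4.56 ÷ 0.0402778 = 113.214 s
Geometry in SI: D = 33.2 mm → 0.0332 m, h = 8.27 mm → 0.00827 m
ΔT_a = T_lim − T_in = 174.5 − 156.0 = 18.5 K
Invert ΔT = ηγ̇²t_res/(ρcp) for γ̇: γ̇_max² = ΔT_a ρ cp / (η t_res) = 18.5·939·1898 / (724·113.214) = 402.25 s⁻²
γ̇_max = sqrt(402.25) = 20.0562 s⁻¹
Solve γ̇ = πDN/h for N: N_max = γ̇_max·h/(π·D) = 20.0562 × 0.00827 / (π × 0.0332) = 1.59025 rev/s = 95.415 rpm

value=95.41 rpm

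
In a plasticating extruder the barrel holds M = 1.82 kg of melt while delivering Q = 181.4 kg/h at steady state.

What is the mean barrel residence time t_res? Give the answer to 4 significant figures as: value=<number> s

Convert throughput: Q = 181.4 kg/h = 181.4/3600 = 0.0503889 kg/s
t_res = M / Q_s = 1.82 ÷ 0.0503889 = 36.1191 s

value=36.12 s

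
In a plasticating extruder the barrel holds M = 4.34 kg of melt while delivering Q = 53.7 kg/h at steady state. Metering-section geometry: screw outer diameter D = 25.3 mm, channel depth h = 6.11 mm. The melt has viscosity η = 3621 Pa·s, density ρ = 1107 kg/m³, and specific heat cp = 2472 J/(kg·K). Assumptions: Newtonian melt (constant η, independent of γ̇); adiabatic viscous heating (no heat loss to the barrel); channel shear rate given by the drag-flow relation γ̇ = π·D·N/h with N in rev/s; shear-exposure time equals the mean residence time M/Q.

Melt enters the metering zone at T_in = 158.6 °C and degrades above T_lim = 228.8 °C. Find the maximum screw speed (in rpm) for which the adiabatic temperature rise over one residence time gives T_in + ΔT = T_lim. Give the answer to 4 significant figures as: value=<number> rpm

Q_s = Q / 3600 = 53.7 / 3600 = 0.0149167 kg/s
t_res = M / Q_s = 4.34 ÷ 0.0149167 = 290.95 s
D = 25.3 mm = 0.0253 m;  h = 6.11 mm = 0.00611 m
ΔT_a = T_lim − T_in = 228.8 °C − 158.6 °C = 70.2 K
γ̇_max² = ΔT_a·ρ·cp / (η·t_res) = [70.2 × 1107 × 2472] / [3621 × 290.95] = 182.342 s⁻²
γ̇_max = sqrt(182.342) = 13.5034 s⁻¹
N_max = γ̇_max·h / (π·D) = 13.5034 · 0.00611 / (π · 0.0253) = 1.03804 rev/s = 62.2824 rpm

value=62.28 rpm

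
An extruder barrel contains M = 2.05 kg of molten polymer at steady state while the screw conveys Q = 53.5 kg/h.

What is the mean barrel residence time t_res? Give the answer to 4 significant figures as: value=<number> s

value=137.9 s

Throughput in SI: Q_s = 53.5 kg/h ÷ 3600 s/h = 0.0148611 kg/s
Mean residence time: t_res = M/Q_s = 2.05 kg / 0.0148611 kg/s = 137.944 s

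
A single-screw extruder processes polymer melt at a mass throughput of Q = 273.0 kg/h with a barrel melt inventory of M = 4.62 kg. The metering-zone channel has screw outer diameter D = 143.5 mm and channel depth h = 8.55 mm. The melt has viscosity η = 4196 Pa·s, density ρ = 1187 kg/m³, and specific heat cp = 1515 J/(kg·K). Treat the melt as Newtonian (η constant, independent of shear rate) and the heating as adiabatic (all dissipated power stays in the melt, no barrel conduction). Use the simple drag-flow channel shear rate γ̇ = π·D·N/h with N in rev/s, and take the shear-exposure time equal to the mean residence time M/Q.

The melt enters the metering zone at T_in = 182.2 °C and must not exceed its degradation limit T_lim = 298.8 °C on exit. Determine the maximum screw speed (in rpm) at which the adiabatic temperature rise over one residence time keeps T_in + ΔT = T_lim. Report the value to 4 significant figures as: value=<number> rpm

value=32.59 rpm

Q_s = Q / 3600 = 273.0 / 3600 = 0.0758333 kg/s
t_res = M / Q_s = 4.62 ÷ 0.0758333 = 60.9231 s
Geometry in SI: D = 143.5 mm → 0.1435 m, h = 8.55 mm → 0.00855 m
Allowable rise: ΔT_a = T_lim − T_in = 298.8 − 182.2 = 116.6 K
γ̇_max² = ΔT_a·ρ·cp/(η·t_res) = 116.6·1187·1515/(4196·60.9231) = 820.247 s⁻²
γ̇_max = sqrt(820.247) = 28.64 s⁻¹
N_max = γ̇_max·h / (π·D) = 28.64 · 0.00855 / (π · 0.1435) = 0.543171 rev/s = 32.5903 rpm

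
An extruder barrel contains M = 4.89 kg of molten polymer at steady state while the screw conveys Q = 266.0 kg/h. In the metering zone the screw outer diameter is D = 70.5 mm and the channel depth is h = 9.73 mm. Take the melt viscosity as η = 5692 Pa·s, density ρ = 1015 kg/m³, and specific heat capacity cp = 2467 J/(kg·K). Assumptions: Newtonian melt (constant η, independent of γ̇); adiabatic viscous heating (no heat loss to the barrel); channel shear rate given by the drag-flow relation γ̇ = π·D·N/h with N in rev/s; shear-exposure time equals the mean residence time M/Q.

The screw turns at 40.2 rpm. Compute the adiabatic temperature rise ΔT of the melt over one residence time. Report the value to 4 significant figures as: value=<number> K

value=34.99 K

Q_s = Q / 3600 = 266.0 / 3600 = 0.0738889 kg/s
t_res = M / Q_s = 4.89 / 0.0738889 = 66.1805 s
Geometry in metres: D = 70.5 mm → 0.0705 m, h = 9.73 mm → 0.00973 m; screw speed N = 40.2 rpm = 0.67 rev/s
γ̇ = π·D·N / h = π · 0.0705 · 0.67 / 0.00973 = 15.2511 s⁻¹
ΔT = η·γ̇²·t_res/(ρ·cp) = [5692 × 15.2511² × 66.1805] / [1015 × 2467] = 34.9914 K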